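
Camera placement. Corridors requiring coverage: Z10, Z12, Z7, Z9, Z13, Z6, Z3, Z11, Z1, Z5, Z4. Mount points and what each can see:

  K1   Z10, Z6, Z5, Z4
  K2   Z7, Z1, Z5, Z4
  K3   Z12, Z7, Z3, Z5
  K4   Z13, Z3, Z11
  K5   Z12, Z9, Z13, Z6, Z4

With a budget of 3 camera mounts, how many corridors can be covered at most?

10

Choosing K2, K4, K5 covers {Z12, Z7, Z9, Z13, Z6, Z3, Z11, Z1, Z5, Z4} — 10 corridors.
No choice of 3 camera mounts does better; here Z10 is left uncovered.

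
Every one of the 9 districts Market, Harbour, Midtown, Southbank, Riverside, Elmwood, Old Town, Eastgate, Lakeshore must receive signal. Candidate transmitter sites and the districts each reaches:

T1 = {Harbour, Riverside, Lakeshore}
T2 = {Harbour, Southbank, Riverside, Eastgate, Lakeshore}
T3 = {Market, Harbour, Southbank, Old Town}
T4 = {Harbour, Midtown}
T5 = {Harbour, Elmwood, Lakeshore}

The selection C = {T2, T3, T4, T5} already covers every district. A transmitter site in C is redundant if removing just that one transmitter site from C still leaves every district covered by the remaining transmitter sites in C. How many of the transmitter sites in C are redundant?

0

Drop T2: Riverside, Eastgate uncovered — not redundant.
Drop T3: Market, Old Town uncovered — not redundant.
Drop T4: Midtown uncovered — not redundant.
Drop T5: Elmwood uncovered — not redundant.
None of the transmitter sites in C is redundant.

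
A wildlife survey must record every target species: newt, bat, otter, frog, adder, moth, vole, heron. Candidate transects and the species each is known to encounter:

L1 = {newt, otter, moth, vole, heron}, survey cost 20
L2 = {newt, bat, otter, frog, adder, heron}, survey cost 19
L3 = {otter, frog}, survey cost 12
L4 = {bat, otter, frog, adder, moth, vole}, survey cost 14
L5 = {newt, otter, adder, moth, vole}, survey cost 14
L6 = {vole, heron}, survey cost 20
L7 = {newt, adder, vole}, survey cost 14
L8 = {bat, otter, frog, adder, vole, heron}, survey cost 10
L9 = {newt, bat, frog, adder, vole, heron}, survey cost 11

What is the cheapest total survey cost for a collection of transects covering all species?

24

L5, L8 cover every species at survey cost 14 + 10 = 24.
Any cover uses at least 2 transects; among all covering selections none totals below 24.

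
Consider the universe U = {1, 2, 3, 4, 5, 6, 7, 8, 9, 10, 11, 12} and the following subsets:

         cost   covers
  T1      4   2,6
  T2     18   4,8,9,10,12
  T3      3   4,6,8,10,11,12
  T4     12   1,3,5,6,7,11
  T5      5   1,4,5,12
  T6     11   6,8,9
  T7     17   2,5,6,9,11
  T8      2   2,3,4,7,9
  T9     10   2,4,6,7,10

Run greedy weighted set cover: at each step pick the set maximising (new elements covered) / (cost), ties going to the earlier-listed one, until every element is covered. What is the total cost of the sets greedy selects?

10

Pick 1: T8 adds 5 new (2, 3, 4, 7, 9) at cost 2 (ratio 5/2).
Pick 2: T3 adds 5 new (6, 8, 10, 11, 12) at cost 3 (ratio 5/3).
Pick 3: T5 adds 2 new (1, 5) at cost 5 (ratio 2/5).
Greedy total cost: 2 + 3 + 5 = 10.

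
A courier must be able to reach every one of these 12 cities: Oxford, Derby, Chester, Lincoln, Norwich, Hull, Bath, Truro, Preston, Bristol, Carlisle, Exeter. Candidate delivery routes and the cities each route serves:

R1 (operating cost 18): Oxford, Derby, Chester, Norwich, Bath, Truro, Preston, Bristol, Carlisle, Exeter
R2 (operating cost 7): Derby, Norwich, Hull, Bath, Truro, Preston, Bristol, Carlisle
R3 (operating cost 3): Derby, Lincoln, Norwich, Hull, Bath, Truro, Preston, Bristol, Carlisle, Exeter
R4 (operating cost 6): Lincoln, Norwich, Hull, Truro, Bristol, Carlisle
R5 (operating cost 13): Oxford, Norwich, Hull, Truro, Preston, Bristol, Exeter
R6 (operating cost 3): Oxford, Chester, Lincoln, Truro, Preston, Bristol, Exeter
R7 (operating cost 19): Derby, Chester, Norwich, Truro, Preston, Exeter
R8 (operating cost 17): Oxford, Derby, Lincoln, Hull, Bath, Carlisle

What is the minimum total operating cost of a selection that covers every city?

6

R3, R6 cover every city at operating cost 3 + 3 = 6.
Any cover uses at least 2 routes; among all covering selections none totals below 6.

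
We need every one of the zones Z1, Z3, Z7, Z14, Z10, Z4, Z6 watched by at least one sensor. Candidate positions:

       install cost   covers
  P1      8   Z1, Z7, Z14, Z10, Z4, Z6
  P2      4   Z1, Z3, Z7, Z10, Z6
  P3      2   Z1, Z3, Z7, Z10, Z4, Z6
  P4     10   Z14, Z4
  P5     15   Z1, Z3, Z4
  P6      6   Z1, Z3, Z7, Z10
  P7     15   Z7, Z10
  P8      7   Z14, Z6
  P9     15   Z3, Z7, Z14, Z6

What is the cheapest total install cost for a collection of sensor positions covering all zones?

P3, P8 cover every zone at install cost 2 + 7 = 9.
Any cover uses at least 2 sensor positions; among all covering selections none totals below 9.

9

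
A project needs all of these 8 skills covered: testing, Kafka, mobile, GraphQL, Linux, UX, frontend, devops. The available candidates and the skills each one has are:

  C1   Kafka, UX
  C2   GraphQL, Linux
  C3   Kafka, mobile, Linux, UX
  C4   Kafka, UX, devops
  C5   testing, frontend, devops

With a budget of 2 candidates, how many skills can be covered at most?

7

Choosing C3, C5 covers {testing, Kafka, mobile, Linux, UX, frontend, devops} — 7 skills.
No choice of 2 candidates does better; here GraphQL is left uncovered.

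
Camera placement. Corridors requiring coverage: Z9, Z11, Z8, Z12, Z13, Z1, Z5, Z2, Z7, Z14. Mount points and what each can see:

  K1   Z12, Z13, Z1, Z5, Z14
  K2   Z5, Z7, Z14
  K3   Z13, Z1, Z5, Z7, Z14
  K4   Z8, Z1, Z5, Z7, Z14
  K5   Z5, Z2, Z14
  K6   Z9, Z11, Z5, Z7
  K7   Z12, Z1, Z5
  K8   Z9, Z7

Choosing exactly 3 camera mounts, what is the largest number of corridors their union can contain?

Choosing K1, K4, K6 covers {Z9, Z11, Z8, Z12, Z13, Z1, Z5, Z7, Z14} — 9 corridors.
No choice of 3 camera mounts does better; here Z2 is left uncovered.

9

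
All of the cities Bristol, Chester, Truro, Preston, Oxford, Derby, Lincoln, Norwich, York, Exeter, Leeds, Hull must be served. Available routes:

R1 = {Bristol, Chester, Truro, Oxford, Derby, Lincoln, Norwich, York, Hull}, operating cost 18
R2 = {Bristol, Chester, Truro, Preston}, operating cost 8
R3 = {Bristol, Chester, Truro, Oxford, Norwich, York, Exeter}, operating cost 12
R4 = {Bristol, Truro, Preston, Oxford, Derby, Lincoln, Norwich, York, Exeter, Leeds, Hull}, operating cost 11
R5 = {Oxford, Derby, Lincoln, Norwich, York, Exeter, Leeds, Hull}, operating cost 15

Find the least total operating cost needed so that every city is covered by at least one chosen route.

19

R2, R4 cover every city at operating cost 8 + 11 = 19.
Any cover uses at least 2 routes; among all covering selections none totals below 19.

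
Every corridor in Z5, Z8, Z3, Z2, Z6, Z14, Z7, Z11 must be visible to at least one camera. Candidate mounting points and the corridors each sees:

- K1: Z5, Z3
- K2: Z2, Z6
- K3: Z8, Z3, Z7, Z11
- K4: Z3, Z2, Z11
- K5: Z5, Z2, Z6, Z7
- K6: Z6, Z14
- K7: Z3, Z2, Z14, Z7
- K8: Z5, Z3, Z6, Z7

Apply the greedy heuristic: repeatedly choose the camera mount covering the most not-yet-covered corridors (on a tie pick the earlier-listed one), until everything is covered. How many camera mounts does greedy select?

Pick 1: K3 covers 4 new corridors (Z8, Z3, Z7, Z11).
Pick 2: K5 covers 3 new corridors (Z5, Z2, Z6).
Pick 3: K6 covers 1 new corridors (Z14).
Greedy uses 3 camera mounts.

3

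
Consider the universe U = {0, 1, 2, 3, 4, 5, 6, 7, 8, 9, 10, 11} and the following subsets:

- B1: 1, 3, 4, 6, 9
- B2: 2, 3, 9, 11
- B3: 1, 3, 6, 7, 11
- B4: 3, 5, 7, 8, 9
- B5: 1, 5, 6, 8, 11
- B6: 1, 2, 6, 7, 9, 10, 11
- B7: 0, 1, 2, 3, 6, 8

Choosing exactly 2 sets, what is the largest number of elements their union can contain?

Choosing B4, B6 covers {1, 2, 3, 5, 6, 7, 8, 9, 10, 11} — 10 elements.
No choice of 2 sets does better; here 0, 4 are left uncovered.

10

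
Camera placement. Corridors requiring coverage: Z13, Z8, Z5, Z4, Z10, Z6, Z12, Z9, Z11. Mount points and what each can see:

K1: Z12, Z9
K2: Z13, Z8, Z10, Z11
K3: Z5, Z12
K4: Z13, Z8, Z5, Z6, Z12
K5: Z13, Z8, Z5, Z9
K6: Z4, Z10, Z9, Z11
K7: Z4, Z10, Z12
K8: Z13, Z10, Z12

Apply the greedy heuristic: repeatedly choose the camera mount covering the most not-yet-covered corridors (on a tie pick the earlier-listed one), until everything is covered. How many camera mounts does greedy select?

2

Pick 1: K4 covers 5 new corridors (Z13, Z8, Z5, Z6, Z12).
Pick 2: K6 covers 4 new corridors (Z4, Z10, Z9, Z11).
Greedy uses 2 camera mounts.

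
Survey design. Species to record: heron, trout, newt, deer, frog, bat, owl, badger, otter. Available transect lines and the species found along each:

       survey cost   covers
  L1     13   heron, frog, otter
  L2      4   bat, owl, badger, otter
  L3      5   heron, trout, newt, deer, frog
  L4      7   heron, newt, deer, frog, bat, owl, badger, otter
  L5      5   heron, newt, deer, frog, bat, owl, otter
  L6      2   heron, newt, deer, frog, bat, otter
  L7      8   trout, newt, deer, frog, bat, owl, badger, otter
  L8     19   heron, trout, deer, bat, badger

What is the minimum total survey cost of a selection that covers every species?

9

L2, L3 cover every species at survey cost 4 + 5 = 9.
Any cover uses at least 2 transects; among all covering selections none totals below 9.
Greedy by coverage-per-survey cost would pick L6, L2, L3 for 11 — worse than the optimum 9.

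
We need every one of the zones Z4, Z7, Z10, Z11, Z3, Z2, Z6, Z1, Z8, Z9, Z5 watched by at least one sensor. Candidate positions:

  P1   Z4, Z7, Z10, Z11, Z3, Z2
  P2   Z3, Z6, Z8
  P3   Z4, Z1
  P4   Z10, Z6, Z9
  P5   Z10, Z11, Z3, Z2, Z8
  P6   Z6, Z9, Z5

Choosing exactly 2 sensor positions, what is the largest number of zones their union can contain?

Choosing P1, P6 covers {Z4, Z7, Z10, Z11, Z3, Z2, Z6, Z9, Z5} — 9 zones.
No choice of 2 sensor positions does better; here Z1, Z8 are left uncovered.

9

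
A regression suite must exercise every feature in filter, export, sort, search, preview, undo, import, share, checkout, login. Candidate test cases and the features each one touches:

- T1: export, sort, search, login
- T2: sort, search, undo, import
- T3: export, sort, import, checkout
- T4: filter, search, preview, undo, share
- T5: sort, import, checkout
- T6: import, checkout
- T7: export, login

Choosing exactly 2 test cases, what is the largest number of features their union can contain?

Choosing T3, T4 covers {filter, export, sort, search, preview, undo, import, share, checkout} — 9 features.
No choice of 2 test cases does better; here login is left uncovered.

9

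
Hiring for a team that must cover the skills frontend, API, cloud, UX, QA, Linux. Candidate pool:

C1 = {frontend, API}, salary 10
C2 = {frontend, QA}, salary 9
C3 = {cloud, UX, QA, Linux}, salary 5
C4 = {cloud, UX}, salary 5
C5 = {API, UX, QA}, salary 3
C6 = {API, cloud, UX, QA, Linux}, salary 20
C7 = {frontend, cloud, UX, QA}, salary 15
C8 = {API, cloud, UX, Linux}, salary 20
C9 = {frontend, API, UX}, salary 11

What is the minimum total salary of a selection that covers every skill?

C1, C3 cover every skill at salary 10 + 5 = 15.
Any cover uses at least 2 candidates; among all covering selections none totals below 15.
Greedy by coverage-per-salary would pick C5, C3, C2 for 17 — worse than the optimum 15.

15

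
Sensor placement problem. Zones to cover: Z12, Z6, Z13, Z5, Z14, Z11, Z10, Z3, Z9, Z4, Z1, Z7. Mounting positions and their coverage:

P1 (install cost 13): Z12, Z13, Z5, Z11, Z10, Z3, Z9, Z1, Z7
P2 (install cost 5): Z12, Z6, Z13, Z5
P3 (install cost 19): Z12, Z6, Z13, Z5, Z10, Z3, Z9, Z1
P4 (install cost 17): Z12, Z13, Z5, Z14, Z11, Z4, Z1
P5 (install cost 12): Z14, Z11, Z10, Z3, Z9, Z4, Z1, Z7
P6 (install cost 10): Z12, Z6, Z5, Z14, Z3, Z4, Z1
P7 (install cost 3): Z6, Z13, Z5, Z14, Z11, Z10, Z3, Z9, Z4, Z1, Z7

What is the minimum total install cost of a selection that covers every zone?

8

P2, P7 cover every zone at install cost 5 + 3 = 8.
Any cover uses at least 2 sensor positions; among all covering selections none totals below 8.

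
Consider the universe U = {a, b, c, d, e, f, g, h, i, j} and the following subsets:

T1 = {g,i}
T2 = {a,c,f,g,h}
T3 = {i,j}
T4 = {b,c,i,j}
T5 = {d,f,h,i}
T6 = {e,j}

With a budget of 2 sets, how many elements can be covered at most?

Choosing T2, T4 covers {a, b, c, f, g, h, i, j} — 8 elements.
No choice of 2 sets does better; here d, e are left uncovered.

8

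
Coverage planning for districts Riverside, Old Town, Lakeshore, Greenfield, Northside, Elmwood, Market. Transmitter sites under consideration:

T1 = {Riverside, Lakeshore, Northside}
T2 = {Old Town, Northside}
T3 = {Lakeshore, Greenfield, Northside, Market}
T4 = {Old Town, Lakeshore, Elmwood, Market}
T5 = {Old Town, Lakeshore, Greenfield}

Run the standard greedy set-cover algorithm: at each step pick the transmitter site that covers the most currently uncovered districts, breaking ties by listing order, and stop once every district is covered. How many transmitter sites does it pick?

3

Pick 1: T3 covers 4 new districts (Lakeshore, Greenfield, Northside, Market).
Pick 2: T4 covers 2 new districts (Old Town, Elmwood).
Pick 3: T1 covers 1 new districts (Riverside).
Greedy uses 3 transmitter sites.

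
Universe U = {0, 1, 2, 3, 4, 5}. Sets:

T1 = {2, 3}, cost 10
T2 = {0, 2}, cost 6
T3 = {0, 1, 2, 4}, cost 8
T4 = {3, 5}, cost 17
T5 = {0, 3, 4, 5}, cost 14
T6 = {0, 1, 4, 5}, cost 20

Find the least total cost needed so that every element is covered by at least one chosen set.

22

T3, T5 cover every element at cost 8 + 14 = 22.
Any cover uses at least 2 sets; among all covering selections none totals below 22.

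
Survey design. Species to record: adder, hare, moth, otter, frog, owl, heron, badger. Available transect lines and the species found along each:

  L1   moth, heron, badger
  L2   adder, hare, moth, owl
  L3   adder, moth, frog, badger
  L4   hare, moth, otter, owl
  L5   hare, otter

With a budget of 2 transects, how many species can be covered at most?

7

Choosing L3, L4 covers {adder, hare, moth, otter, frog, owl, badger} — 7 species.
No choice of 2 transects does better; here heron is left uncovered.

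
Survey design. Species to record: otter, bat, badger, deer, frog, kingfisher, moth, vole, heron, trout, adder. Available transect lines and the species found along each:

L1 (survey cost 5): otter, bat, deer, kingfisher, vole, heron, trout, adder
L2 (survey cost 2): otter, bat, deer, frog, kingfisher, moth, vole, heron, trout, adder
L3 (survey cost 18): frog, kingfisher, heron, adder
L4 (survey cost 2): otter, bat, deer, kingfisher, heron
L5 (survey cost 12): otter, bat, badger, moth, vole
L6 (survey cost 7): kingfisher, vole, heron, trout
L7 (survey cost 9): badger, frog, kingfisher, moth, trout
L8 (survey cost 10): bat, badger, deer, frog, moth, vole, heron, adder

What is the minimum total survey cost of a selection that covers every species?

11

L2, L7 cover every species at survey cost 2 + 9 = 11.
Any cover uses at least 2 transects; among all covering selections none totals below 11.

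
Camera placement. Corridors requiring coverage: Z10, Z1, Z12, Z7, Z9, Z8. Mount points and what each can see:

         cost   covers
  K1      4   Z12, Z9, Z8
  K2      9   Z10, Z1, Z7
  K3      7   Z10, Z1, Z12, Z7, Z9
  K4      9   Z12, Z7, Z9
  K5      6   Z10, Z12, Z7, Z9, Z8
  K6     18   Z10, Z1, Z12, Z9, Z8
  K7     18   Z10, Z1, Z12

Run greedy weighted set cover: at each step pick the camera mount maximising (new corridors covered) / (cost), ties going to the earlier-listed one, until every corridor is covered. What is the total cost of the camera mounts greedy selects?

13

Pick 1: K5 adds 5 new (Z10, Z12, Z7, Z9, Z8) at cost 6 (ratio 5/6).
Pick 2: K3 adds 1 new (Z1) at cost 7 (ratio 1/7).
Greedy total cost: 6 + 7 = 13. (The true optimum is 11, so greedy overshoots here.)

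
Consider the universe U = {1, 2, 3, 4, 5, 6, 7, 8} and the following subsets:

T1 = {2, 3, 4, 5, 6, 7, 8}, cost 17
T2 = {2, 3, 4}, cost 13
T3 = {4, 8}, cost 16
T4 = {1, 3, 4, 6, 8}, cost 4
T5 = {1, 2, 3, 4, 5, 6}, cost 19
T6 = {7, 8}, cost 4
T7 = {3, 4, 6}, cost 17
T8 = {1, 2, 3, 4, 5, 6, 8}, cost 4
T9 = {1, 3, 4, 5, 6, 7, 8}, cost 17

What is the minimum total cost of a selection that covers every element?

T6, T8 cover every element at cost 4 + 4 = 8.
Any cover uses at least 2 sets; among all covering selections none totals below 8.

8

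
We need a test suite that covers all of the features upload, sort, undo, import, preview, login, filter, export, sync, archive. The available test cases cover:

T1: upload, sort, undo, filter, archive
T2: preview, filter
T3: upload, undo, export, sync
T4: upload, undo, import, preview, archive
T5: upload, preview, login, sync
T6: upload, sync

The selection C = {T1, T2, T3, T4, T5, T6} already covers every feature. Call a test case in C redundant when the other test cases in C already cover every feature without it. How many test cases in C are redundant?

2

Drop T1: sort uncovered — not redundant.
Drop T2: the rest still cover every feature — redundant.
Drop T3: export uncovered — not redundant.
Drop T4: import uncovered — not redundant.
Drop T5: login uncovered — not redundant.
Drop T6: the rest still cover every feature — redundant.
2 redundant: T2, T6.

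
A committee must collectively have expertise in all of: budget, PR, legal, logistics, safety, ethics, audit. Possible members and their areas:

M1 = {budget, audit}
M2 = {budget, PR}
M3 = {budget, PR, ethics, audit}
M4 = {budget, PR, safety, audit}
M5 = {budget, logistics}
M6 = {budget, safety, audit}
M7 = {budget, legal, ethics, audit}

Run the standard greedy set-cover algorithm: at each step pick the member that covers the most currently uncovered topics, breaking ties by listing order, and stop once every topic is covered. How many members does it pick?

4

Pick 1: M3 covers 4 new topics (budget, PR, ethics, audit).
Pick 2: M4 covers 1 new topics (safety).
Pick 3: M5 covers 1 new topics (logistics).
Pick 4: M7 covers 1 new topics (legal).
Greedy uses 4 members. (The true minimum is 3.)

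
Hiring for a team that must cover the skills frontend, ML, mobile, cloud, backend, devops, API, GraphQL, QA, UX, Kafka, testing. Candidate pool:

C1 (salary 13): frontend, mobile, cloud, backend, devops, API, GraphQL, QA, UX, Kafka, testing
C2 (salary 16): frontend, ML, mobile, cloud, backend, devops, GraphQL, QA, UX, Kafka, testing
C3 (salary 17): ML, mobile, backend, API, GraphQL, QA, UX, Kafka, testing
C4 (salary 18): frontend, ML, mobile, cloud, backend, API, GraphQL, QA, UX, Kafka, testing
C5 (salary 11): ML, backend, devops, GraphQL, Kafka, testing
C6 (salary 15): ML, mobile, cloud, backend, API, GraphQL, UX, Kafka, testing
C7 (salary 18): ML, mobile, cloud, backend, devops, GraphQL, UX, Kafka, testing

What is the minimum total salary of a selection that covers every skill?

C1, C5 cover every skill at salary 13 + 11 = 24.
Any cover uses at least 2 candidates; among all covering selections none totals below 24.

24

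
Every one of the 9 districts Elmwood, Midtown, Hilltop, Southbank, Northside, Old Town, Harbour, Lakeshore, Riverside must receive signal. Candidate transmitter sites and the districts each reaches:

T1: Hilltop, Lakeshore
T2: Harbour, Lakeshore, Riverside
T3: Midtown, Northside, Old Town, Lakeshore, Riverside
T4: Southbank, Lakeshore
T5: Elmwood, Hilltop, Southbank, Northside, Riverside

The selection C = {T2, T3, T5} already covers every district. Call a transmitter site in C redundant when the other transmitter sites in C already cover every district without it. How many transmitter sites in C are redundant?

Drop T2: Harbour uncovered — not redundant.
Drop T3: Midtown, Old Town uncovered — not redundant.
Drop T5: Elmwood, Hilltop, Southbank uncovered — not redundant.
None of the transmitter sites in C is redundant.

0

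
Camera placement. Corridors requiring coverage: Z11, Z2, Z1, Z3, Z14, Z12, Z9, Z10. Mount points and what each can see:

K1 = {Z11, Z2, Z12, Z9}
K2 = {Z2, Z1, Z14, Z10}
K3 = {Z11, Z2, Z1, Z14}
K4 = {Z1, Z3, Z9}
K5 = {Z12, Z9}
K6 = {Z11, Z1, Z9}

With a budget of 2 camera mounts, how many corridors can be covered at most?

Choosing K1, K2 covers {Z11, Z2, Z1, Z14, Z12, Z9, Z10} — 7 corridors.
No choice of 2 camera mounts does better; here Z3 is left uncovered.

7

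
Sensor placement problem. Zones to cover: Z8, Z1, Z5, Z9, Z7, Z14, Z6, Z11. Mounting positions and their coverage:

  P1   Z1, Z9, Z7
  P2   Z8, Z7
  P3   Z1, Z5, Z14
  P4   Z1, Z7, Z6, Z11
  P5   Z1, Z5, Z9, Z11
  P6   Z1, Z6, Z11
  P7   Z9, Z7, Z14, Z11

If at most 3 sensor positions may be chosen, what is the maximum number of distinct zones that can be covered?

Choosing P1, P3, P4 covers {Z1, Z5, Z9, Z7, Z14, Z6, Z11} — 7 zones.
No choice of 3 sensor positions does better; here Z8 is left uncovered.

7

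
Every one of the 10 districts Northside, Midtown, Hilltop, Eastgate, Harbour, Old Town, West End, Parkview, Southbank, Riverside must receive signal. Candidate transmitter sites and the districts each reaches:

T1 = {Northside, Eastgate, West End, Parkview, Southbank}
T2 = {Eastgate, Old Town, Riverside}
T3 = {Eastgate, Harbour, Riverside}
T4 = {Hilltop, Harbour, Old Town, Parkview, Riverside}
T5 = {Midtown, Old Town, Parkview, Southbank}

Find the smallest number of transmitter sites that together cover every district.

3

T1, T4, T5 together cover {Northside, Midtown, Hilltop, Eastgate, Harbour, Old Town, West End, Parkview, Southbank, Riverside} — every district.
No 2 of the 5 transmitter sites cover everything (all 10 pairs fall short), so 3 is minimum.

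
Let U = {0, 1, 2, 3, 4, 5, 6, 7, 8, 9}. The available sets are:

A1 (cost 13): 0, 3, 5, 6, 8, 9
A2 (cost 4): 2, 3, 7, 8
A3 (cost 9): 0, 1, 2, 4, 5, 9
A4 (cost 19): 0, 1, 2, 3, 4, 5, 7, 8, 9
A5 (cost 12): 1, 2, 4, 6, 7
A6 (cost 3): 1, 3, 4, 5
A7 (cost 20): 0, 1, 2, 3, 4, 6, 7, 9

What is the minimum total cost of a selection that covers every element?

20

A1, A2, A6 cover every element at cost 13 + 4 + 3 = 20.
Any cover uses at least 2 sets; among all covering selections none totals below 20.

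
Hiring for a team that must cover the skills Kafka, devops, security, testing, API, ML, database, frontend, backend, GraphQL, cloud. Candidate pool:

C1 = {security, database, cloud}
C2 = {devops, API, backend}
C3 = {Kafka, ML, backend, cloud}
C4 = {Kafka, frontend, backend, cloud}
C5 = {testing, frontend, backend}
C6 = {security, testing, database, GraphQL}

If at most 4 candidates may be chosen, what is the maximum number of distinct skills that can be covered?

11

Choosing C2, C3, C4, C6 covers {Kafka, devops, security, testing, API, ML, database, frontend, backend, GraphQL, cloud} — 11 skills.
That is all 11 skills.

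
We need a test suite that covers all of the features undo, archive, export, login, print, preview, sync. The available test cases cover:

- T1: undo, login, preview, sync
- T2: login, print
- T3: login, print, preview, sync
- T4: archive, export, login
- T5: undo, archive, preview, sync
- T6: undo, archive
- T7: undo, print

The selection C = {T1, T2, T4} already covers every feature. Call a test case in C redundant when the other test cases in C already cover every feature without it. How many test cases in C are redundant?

Drop T1: undo, preview, sync uncovered — not redundant.
Drop T2: print uncovered — not redundant.
Drop T4: archive, export uncovered — not redundant.
None of the test cases in C is redundant.

0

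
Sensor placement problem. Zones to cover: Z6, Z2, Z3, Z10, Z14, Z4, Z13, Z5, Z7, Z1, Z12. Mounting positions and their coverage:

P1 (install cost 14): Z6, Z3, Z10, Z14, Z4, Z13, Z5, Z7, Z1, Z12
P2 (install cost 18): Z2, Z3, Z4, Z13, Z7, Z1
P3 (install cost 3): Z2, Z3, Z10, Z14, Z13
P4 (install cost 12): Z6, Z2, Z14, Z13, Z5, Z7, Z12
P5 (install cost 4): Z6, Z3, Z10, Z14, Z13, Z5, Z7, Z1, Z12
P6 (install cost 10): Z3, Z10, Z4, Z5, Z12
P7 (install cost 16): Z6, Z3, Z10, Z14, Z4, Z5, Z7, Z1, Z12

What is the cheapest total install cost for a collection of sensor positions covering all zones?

17

P1, P3 cover every zone at install cost 14 + 3 = 17.
Any cover uses at least 2 sensor positions; among all covering selections none totals below 17.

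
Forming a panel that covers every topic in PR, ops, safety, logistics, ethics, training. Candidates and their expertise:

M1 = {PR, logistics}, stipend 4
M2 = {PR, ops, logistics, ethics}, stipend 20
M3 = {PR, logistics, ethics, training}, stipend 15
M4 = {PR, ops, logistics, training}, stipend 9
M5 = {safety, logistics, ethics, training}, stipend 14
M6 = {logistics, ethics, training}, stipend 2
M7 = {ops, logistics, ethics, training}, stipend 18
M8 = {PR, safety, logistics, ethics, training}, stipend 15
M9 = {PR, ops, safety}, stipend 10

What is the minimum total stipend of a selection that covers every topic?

12

M6, M9 cover every topic at stipend 2 + 10 = 12.
Any cover uses at least 2 members; among all covering selections none totals below 12.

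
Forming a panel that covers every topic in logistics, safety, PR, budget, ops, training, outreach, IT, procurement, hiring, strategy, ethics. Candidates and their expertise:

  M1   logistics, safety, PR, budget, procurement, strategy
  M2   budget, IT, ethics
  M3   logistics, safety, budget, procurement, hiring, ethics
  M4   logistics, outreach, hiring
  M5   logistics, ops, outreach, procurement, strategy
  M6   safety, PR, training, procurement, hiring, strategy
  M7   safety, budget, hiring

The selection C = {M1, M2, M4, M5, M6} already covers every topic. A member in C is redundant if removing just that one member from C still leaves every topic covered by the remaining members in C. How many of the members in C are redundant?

2

Drop M1: the rest still cover every topic — redundant.
Drop M2: IT, ethics uncovered — not redundant.
Drop M4: the rest still cover every topic — redundant.
Drop M5: ops uncovered — not redundant.
Drop M6: training uncovered — not redundant.
2 redundant: M1, M4.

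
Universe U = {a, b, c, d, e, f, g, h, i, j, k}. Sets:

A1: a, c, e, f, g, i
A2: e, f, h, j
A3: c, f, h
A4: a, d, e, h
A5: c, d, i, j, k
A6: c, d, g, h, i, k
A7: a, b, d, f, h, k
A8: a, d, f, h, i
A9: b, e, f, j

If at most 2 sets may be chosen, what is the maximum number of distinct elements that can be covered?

Choosing A1, A7 covers {a, b, c, d, e, f, g, h, i, k} — 10 elements.
No choice of 2 sets does better; here j is left uncovered.

10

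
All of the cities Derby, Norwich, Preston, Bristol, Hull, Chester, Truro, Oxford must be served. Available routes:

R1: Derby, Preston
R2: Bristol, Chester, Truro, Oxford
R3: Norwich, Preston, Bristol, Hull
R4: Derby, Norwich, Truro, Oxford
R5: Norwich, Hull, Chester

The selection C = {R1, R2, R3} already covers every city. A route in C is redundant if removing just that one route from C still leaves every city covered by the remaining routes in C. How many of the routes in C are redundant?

0

Drop R1: Derby uncovered — not redundant.
Drop R2: Chester, Truro, Oxford uncovered — not redundant.
Drop R3: Norwich, Hull uncovered — not redundant.
None of the routes in C is redundant.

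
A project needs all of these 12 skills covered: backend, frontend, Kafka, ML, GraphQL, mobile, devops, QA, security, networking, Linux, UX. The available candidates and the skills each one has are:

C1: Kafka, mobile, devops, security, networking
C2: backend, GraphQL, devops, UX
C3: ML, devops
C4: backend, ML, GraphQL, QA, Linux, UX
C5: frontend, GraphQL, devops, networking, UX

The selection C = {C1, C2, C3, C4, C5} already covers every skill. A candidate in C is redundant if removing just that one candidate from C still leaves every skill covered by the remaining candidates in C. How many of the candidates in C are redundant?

Drop C1: Kafka, mobile, security uncovered — not redundant.
Drop C2: the rest still cover every skill — redundant.
Drop C3: the rest still cover every skill — redundant.
Drop C4: QA, Linux uncovered — not redundant.
Drop C5: frontend uncovered — not redundant.
2 redundant: C2, C3.

2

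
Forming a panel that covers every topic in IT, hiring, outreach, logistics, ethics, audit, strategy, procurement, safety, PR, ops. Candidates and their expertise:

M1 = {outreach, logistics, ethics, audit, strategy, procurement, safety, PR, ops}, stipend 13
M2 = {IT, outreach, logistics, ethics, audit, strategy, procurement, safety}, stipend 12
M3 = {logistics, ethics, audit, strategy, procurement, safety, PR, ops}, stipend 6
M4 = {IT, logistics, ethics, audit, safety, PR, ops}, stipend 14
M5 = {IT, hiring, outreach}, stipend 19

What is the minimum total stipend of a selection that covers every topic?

M3, M5 cover every topic at stipend 6 + 19 = 25.
Any cover uses at least 2 members; among all covering selections none totals below 25.

25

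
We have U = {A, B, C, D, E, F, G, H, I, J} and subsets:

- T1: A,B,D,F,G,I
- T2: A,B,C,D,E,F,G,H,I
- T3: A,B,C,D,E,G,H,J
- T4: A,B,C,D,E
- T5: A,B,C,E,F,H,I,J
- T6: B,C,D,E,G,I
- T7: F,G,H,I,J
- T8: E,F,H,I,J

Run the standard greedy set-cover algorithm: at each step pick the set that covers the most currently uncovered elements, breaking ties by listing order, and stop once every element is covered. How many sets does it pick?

2

Pick 1: T2 covers 9 new elements (A, B, C, D, E, F, G, H, I).
Pick 2: T3 covers 1 new elements (J).
Greedy uses 2 sets.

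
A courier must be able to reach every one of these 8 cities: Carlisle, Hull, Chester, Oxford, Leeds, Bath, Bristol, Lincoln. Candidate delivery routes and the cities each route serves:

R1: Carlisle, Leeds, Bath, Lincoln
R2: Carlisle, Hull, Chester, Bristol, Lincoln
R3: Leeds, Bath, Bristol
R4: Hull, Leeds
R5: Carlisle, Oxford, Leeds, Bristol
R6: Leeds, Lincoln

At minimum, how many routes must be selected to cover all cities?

3

R1, R2, R5 together cover {Carlisle, Hull, Chester, Oxford, Leeds, Bath, Bristol, Lincoln} — every city.
No 2 of the 6 routes cover everything (all 15 pairs fall short), so 3 is minimum.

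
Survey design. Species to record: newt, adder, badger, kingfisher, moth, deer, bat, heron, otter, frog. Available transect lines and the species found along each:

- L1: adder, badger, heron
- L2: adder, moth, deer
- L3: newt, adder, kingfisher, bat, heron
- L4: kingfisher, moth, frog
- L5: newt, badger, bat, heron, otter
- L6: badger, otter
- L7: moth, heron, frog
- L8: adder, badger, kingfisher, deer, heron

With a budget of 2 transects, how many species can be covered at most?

8

Choosing L2, L5 covers {newt, adder, badger, moth, deer, bat, heron, otter} — 8 species.
No choice of 2 transects does better; here kingfisher, frog are left uncovered.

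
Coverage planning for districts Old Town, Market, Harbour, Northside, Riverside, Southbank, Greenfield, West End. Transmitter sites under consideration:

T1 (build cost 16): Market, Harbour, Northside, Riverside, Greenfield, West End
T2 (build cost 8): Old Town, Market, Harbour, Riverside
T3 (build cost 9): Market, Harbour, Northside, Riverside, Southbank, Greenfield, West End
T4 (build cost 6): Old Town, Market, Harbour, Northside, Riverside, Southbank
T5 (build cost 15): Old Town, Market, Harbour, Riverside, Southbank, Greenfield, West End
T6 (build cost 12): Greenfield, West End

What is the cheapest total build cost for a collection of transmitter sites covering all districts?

15

T3, T4 cover every district at build cost 9 + 6 = 15.
Any cover uses at least 2 transmitter sites; among all covering selections none totals below 15.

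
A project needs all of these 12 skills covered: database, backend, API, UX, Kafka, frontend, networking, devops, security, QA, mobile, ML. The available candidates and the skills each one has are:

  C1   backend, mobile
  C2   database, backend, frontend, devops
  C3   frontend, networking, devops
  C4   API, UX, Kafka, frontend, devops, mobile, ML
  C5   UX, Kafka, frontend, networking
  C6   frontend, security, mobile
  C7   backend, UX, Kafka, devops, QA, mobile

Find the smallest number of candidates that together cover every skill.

5

C2, C3, C4, C6, C7 together cover {database, backend, API, UX, Kafka, frontend, networking, devops, security, QA, mobile, ML} — every skill.
No 4 of the 7 candidates cover everything (all 35 size-4 selections fall short), so 5 is minimum.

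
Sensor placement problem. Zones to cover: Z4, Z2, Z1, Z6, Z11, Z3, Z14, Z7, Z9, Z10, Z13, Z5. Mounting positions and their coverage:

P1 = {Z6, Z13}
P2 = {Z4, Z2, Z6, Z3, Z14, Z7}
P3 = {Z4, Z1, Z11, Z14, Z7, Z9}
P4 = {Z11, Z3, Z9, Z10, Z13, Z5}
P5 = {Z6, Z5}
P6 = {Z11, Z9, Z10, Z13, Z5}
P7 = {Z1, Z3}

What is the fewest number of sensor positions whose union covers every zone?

3

P2, P3, P4 together cover {Z4, Z2, Z1, Z6, Z11, Z3, Z14, Z7, Z9, Z10, Z13, Z5} — every zone.
No 2 of the 7 sensor positions cover everything (all 21 pairs fall short), so 3 is minimum.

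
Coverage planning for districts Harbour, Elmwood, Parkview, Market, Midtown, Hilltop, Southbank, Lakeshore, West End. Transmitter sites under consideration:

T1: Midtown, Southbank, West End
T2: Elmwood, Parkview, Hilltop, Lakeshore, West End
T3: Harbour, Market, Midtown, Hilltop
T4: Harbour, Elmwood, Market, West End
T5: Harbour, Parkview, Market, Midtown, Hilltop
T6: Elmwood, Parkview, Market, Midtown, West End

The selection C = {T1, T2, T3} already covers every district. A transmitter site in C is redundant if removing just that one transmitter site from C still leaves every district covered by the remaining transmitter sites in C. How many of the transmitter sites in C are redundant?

0

Drop T1: Southbank uncovered — not redundant.
Drop T2: Elmwood, Parkview, Lakeshore uncovered — not redundant.
Drop T3: Harbour, Market uncovered — not redundant.
None of the transmitter sites in C is redundant.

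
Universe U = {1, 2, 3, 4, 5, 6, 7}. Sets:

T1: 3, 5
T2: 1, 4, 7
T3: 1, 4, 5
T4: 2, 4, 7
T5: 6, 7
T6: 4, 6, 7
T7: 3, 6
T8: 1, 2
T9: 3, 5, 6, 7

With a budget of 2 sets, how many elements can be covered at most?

6

Choosing T2, T9 covers {1, 3, 4, 5, 6, 7} — 6 elements.
No choice of 2 sets does better; here 2 is left uncovered.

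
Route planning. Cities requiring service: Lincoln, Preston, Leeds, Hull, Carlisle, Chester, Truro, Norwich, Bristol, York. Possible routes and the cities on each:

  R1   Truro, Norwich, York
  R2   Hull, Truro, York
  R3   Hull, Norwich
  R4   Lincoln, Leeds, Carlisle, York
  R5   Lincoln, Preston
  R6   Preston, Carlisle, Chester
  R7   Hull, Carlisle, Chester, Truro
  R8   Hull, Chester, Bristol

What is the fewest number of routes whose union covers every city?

R1, R4, R5, R8 together cover {Lincoln, Preston, Leeds, Hull, Carlisle, Chester, Truro, Norwich, Bristol, York} — every city.
No 3 of the 8 routes cover everything (all 56 triples fall short), so 4 is minimum.
Greedy (largest uncovered first) would take R4, R7, R1, R5, R8 — 5 routes — but 4 suffice.

4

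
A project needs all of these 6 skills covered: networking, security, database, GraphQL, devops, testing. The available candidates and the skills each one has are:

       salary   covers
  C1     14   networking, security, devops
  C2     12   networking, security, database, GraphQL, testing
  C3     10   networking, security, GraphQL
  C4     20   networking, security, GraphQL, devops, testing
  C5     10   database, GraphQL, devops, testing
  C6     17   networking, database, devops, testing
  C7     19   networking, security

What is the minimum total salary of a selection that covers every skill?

C3, C5 cover every skill at salary 10 + 10 = 20.
Any cover uses at least 2 candidates; among all covering selections none totals below 20.
Greedy by coverage-per-salary would pick C2, C5 for 22 — worse than the optimum 20.

20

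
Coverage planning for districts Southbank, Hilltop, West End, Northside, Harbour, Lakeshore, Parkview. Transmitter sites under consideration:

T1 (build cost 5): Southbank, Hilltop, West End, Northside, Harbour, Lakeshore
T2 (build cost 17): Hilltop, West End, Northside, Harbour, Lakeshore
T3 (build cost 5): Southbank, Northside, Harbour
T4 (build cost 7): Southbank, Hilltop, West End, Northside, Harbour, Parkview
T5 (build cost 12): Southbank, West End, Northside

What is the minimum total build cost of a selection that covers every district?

12

T1, T4 cover every district at build cost 5 + 7 = 12.
Any cover uses at least 2 transmitter sites; among all covering selections none totals below 12.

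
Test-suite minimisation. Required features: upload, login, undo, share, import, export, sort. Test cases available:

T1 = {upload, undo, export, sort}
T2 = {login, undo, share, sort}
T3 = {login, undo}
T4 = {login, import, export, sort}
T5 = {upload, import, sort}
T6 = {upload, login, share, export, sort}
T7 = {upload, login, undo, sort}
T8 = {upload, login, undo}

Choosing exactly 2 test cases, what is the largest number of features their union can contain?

Choosing T1, T2 covers {upload, login, undo, share, export, sort} — 6 features.
No choice of 2 test cases does better; here import is left uncovered.

6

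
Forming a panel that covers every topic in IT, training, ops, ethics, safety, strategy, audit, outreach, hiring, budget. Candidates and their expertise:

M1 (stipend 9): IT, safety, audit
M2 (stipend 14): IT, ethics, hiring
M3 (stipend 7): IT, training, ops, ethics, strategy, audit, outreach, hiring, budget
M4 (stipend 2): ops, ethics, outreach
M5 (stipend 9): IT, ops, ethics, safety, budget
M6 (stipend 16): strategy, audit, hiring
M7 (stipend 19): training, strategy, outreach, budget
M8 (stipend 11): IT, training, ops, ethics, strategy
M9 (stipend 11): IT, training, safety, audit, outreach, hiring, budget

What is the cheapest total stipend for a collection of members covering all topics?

16

M1, M3 cover every topic at stipend 9 + 7 = 16.
Any cover uses at least 2 members; among all covering selections none totals below 16.
Greedy by coverage-per-stipend would pick M4, M3, M1 for 18 — worse than the optimum 16.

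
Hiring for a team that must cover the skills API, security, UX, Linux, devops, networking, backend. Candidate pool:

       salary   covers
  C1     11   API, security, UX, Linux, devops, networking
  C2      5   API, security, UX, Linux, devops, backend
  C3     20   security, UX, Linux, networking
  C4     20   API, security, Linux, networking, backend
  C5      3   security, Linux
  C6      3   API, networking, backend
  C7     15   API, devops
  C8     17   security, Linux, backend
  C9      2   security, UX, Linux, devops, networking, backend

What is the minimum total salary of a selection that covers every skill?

5

C6, C9 cover every skill at salary 3 + 2 = 5.
Any cover uses at least 2 candidates; among all covering selections none totals below 5.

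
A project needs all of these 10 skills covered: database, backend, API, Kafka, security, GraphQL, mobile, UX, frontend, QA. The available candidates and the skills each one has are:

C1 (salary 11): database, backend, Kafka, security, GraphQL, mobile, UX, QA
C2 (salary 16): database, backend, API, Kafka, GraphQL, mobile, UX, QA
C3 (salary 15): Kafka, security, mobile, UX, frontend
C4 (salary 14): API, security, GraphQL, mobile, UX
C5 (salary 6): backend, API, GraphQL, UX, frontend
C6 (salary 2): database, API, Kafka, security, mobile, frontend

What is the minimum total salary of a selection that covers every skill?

13

C1, C6 cover every skill at salary 11 + 2 = 13.
Any cover uses at least 2 candidates; among all covering selections none totals below 13.
Greedy by coverage-per-salary would pick C6, C5, C1 for 19 — worse than the optimum 13.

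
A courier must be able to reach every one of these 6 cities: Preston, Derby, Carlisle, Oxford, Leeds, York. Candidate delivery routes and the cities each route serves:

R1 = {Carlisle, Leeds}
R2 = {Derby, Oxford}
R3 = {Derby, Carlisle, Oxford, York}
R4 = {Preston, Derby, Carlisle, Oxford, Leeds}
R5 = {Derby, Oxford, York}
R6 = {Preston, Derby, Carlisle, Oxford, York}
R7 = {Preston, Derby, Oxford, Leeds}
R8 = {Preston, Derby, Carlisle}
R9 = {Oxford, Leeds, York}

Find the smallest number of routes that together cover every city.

2

R1, R6 together cover {Preston, Derby, Carlisle, Oxford, Leeds, York} — every city.
No single route contains all 6 cities, so 2 is optimal.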